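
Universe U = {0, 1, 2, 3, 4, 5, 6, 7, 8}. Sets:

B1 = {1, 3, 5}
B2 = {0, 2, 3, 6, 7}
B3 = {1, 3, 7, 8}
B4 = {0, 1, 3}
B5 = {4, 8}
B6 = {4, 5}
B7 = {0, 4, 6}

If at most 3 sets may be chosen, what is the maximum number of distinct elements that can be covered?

Choosing B1, B2, B5 covers {0, 1, 2, 3, 4, 5, 6, 7, 8} — 9 elements.
That is all 9 elements.

9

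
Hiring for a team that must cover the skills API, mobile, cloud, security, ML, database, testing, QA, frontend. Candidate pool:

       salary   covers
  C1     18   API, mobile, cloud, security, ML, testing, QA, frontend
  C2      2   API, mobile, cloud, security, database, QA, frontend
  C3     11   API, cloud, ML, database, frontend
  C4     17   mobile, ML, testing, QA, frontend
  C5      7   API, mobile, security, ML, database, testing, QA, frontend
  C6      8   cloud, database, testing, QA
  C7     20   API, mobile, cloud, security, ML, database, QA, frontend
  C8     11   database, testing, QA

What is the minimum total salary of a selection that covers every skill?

9

C2, C5 cover every skill at salary 2 + 7 = 9.
Any cover uses at least 2 candidates; among all covering selections none totals below 9.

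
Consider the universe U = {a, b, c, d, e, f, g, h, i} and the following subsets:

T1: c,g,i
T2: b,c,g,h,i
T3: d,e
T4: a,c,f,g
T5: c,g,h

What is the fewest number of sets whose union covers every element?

3

T2, T3, T4 together cover {a, b, c, d, e, f, g, h, i} — every element.
No 2 of the 5 sets cover everything (all 10 pairs fall short), so 3 is minimum.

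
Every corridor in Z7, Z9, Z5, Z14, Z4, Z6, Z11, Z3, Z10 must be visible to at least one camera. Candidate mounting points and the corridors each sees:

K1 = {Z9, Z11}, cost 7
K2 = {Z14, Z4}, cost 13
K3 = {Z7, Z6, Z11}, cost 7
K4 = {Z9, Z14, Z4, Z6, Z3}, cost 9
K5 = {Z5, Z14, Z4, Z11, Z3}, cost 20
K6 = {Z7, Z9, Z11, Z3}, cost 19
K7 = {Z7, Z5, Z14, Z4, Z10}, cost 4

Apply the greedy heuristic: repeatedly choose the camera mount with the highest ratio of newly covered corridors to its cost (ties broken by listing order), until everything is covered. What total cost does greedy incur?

20

Pick 1: K7 adds 5 new (Z7, Z5, Z14, Z4, Z10) at cost 4 (ratio 5/4).
Pick 2: K4 adds 3 new (Z9, Z6, Z3) at cost 9 (ratio 3/9).
Pick 3: K1 adds 1 new (Z11) at cost 7 (ratio 1/7).
Greedy total cost: 4 + 9 + 7 = 20.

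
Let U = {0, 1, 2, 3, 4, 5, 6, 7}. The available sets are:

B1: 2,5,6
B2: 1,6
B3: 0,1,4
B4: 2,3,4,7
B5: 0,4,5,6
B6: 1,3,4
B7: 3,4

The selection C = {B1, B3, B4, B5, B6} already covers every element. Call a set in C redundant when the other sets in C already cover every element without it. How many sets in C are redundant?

4

Drop B1: the rest still cover every element — redundant.
Drop B3: the rest still cover every element — redundant.
Drop B4: 7 uncovered — not redundant.
Drop B5: the rest still cover every element — redundant.
Drop B6: the rest still cover every element — redundant.
4 redundant: B1, B3, B5, B6.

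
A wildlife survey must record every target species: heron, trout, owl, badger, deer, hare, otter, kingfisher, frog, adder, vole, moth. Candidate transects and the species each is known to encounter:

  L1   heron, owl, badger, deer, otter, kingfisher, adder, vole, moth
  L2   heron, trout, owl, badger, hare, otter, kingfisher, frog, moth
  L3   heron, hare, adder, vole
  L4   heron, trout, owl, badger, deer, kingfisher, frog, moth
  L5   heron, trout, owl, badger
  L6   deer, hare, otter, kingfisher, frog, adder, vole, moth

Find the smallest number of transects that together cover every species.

L1, L2 together cover {heron, trout, owl, badger, deer, hare, otter, kingfisher, frog, adder, vole, moth} — every species.
No single transect contains all 12 species, so 2 is optimal.

2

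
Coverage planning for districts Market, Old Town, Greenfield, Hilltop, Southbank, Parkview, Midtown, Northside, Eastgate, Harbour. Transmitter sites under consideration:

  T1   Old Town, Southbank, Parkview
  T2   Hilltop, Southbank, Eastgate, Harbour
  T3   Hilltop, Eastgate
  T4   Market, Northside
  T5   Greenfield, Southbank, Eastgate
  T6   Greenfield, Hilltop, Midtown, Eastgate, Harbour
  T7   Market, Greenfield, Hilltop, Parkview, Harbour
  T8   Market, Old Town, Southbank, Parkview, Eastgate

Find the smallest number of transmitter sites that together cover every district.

3

T1, T4, T6 together cover {Market, Old Town, Greenfield, Hilltop, Southbank, Parkview, Midtown, Northside, Eastgate, Harbour} — every district.
No 2 of the 8 transmitter sites cover everything (all 28 pairs fall short), so 3 is minimum.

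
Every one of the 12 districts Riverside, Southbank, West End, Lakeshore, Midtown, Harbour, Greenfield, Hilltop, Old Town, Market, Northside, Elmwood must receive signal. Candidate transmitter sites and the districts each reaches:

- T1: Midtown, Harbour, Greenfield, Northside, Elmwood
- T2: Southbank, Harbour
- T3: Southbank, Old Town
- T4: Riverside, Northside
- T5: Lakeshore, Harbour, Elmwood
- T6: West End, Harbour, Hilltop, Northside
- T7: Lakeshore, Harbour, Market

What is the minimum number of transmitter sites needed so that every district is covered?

5

T1, T3, T4, T6, T7 together cover {Riverside, Southbank, West End, Lakeshore, Midtown, Harbour, Greenfield, Hilltop, Old Town, Market, Northside, Elmwood} — every district.
No 4 of the 7 transmitter sites cover everything (all 35 size-4 selections fall short), so 5 is minimum.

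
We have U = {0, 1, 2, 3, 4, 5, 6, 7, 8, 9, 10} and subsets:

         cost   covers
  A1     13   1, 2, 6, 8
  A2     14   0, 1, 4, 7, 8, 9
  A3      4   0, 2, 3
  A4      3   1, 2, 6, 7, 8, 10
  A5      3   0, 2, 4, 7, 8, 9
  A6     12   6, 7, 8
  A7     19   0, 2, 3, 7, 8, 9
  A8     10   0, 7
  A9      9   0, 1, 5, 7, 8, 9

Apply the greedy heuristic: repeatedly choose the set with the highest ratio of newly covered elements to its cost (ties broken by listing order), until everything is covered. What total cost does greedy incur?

19

Pick 1: A4 adds 6 new (1, 2, 6, 7, 8, 10) at cost 3 (ratio 6/3).
Pick 2: A5 adds 3 new (0, 4, 9) at cost 3 (ratio 3/3).
Pick 3: A3 adds 1 new (3) at cost 4 (ratio 1/4).
Pick 4: A9 adds 1 new (5) at cost 9 (ratio 1/9).
Greedy total cost: 3 + 3 + 4 + 9 = 19.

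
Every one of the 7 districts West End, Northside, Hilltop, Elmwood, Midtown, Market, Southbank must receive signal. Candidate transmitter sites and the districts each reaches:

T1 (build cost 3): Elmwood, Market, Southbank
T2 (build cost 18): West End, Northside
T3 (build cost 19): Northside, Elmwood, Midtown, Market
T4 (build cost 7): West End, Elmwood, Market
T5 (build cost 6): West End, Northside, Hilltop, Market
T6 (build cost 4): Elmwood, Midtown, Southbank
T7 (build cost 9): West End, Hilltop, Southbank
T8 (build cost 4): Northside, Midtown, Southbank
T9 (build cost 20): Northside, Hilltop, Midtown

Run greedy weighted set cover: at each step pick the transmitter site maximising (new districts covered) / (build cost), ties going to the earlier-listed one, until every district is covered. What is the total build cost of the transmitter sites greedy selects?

Pick 1: T1 adds 3 new (Elmwood, Market, Southbank) at build cost 3 (ratio 3/3).
Pick 2: T5 adds 3 new (West End, Northside, Hilltop) at build cost 6 (ratio 3/6).
Pick 3: T6 adds 1 new (Midtown) at build cost 4 (ratio 1/4).
Greedy total build cost: 3 + 6 + 4 = 13. (The true optimum is 10, so greedy overshoots here.)

13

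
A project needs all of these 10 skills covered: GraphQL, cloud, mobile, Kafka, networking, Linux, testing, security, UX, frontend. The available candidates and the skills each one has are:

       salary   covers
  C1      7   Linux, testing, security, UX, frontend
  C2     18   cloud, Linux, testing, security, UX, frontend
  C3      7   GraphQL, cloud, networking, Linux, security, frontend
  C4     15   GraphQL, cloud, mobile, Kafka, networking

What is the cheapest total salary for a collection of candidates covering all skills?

C1, C4 cover every skill at salary 7 + 15 = 22.
Any cover uses at least 2 candidates; among all covering selections none totals below 22.

22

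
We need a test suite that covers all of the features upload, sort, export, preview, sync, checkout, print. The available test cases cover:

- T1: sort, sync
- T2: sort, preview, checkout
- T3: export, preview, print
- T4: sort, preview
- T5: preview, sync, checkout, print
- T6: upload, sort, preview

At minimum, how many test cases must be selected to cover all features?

T3, T5, T6 together cover {upload, sort, export, preview, sync, checkout, print} — every feature.
No 2 of the 6 test cases cover everything (all 15 pairs fall short), so 3 is minimum.

3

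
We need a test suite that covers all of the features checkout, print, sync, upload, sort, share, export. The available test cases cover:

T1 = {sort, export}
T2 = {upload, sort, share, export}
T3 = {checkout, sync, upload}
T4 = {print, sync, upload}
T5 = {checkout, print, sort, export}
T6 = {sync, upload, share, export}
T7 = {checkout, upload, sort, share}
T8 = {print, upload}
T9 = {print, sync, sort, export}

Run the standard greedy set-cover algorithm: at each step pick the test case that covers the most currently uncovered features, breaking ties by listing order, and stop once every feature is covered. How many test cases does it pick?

3

Pick 1: T2 covers 4 new features (upload, sort, share, export).
Pick 2: T3 covers 2 new features (checkout, sync).
Pick 3: T4 covers 1 new features (print).
Greedy uses 3 test cases. (The true minimum is 2.)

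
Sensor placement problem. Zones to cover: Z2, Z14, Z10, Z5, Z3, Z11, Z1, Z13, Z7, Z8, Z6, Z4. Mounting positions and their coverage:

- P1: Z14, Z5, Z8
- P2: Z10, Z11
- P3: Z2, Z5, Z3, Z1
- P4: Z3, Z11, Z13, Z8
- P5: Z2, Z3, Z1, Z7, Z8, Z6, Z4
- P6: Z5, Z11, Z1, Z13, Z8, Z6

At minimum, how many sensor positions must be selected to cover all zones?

P1, P2, P4, P5 together cover {Z2, Z14, Z10, Z5, Z3, Z11, Z1, Z13, Z7, Z8, Z6, Z4} — every zone.
No 3 of the 6 sensor positions cover everything (all 20 triples fall short), so 4 is minimum.

4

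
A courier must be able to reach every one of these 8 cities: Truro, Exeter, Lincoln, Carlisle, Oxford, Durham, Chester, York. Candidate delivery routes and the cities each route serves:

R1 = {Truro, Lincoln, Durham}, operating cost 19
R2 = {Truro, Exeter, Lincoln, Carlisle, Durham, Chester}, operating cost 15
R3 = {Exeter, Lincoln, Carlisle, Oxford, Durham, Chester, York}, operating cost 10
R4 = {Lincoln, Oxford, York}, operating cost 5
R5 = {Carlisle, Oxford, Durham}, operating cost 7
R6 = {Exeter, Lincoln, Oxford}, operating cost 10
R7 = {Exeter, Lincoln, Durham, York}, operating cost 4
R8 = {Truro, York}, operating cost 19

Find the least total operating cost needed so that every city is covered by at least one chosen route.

R2, R4 cover every city at operating cost 15 + 5 = 20.
Any cover uses at least 2 routes; among all covering selections none totals below 20.

20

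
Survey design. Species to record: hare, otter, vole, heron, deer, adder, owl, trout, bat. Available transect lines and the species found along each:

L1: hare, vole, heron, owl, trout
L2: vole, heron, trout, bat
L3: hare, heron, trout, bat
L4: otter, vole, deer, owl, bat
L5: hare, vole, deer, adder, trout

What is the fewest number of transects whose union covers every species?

3

L1, L4, L5 together cover {hare, otter, vole, heron, deer, adder, owl, trout, bat} — every species.
No 2 of the 5 transects cover everything (all 10 pairs fall short), so 3 is minimum.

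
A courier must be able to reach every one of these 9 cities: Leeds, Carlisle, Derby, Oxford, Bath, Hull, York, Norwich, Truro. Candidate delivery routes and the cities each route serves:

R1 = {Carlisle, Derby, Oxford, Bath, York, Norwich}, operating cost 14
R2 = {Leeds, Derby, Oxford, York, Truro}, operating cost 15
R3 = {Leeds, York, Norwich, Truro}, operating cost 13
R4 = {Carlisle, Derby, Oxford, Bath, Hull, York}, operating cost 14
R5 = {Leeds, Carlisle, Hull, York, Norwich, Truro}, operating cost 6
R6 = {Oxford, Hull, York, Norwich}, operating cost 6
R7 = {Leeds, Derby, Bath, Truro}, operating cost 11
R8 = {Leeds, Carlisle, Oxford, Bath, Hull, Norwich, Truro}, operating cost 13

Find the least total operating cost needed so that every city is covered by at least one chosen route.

R1, R5 cover every city at operating cost 14 + 6 = 20.
Any cover uses at least 2 routes; among all covering selections none totals below 20.

20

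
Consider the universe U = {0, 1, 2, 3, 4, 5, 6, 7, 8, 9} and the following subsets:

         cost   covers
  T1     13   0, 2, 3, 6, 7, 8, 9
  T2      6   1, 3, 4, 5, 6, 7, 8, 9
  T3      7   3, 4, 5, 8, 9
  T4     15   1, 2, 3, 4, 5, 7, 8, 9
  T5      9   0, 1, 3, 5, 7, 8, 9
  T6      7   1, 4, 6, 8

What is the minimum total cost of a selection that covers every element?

T1, T2 cover every element at cost 13 + 6 = 19.
Any cover uses at least 2 sets; among all covering selections none totals below 19.

19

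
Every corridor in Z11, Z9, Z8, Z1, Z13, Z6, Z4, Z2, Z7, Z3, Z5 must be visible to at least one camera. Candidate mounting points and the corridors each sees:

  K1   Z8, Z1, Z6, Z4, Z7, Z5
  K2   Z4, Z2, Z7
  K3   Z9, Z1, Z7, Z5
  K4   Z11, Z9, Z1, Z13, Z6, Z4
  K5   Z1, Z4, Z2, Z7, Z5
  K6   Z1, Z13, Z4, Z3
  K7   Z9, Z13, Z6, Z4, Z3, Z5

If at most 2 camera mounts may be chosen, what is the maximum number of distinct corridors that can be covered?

Choosing K1, K4 covers {Z11, Z9, Z8, Z1, Z13, Z6, Z4, Z7, Z5} — 9 corridors.
No choice of 2 camera mounts does better; here Z2, Z3 are left uncovered.

9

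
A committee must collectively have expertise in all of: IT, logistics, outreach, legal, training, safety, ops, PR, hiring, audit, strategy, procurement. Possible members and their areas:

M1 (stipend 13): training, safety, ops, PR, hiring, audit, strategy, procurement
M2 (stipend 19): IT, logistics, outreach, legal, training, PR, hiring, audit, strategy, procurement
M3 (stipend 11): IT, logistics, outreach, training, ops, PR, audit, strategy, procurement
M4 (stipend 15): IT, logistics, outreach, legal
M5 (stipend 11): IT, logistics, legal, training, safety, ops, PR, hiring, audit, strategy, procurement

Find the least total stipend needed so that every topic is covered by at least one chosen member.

22

M3, M5 cover every topic at stipend 11 + 11 = 22.
Any cover uses at least 2 members; among all covering selections none totals below 22.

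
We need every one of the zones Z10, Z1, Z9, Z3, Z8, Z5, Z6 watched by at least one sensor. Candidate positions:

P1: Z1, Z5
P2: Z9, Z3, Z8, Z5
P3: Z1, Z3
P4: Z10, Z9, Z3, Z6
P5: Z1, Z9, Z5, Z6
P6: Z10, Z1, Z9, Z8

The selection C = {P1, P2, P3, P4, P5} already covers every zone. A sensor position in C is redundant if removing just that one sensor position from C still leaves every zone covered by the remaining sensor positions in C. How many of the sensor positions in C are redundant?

Drop P1: the rest still cover every zone — redundant.
Drop P2: Z8 uncovered — not redundant.
Drop P3: the rest still cover every zone — redundant.
Drop P4: Z10 uncovered — not redundant.
Drop P5: the rest still cover every zone — redundant.
3 redundant: P1, P3, P5.

3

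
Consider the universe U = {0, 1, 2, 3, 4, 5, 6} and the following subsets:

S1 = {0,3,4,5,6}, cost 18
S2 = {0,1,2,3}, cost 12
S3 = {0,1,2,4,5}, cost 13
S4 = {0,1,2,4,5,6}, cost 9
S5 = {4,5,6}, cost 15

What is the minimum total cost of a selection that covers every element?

21

S2, S4 cover every element at cost 12 + 9 = 21.
Any cover uses at least 2 sets; among all covering selections none totals below 21.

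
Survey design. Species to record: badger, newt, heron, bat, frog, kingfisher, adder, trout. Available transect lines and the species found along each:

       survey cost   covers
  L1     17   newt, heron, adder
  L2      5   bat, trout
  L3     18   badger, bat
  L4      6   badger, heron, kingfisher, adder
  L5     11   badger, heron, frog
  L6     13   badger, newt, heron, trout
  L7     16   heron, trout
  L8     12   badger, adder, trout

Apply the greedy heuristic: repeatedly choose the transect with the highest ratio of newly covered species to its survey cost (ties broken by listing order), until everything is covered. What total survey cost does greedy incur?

Pick 1: L4 adds 4 new (badger, heron, kingfisher, adder) at survey cost 6 (ratio 4/6).
Pick 2: L2 adds 2 new (bat, trout) at survey cost 5 (ratio 2/5).
Pick 3: L5 adds 1 new (frog) at survey cost 11 (ratio 1/11).
Pick 4: L6 adds 1 new (newt) at survey cost 13 (ratio 1/13).
Greedy total survey cost: 6 + 5 + 11 + 13 = 35.

35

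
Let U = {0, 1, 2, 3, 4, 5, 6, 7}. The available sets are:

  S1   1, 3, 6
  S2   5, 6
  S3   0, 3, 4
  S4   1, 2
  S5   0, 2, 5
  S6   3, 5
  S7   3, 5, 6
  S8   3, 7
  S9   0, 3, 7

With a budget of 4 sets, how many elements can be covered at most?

Choosing S1, S3, S5, S8 covers {0, 1, 2, 3, 4, 5, 6, 7} — 8 elements.
That is all 8 elements.

8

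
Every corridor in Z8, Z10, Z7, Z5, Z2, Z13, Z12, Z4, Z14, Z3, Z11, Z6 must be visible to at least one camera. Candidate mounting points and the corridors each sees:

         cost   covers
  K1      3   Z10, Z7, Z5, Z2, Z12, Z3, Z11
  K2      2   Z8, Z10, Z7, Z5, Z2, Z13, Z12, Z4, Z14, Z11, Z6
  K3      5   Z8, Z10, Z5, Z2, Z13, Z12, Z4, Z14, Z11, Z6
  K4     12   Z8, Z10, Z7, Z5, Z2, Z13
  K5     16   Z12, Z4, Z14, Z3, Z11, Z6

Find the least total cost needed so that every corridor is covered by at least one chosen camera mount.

5

K1, K2 cover every corridor at cost 3 + 2 = 5.
Any cover uses at least 2 camera mounts; among all covering selections none totals below 5.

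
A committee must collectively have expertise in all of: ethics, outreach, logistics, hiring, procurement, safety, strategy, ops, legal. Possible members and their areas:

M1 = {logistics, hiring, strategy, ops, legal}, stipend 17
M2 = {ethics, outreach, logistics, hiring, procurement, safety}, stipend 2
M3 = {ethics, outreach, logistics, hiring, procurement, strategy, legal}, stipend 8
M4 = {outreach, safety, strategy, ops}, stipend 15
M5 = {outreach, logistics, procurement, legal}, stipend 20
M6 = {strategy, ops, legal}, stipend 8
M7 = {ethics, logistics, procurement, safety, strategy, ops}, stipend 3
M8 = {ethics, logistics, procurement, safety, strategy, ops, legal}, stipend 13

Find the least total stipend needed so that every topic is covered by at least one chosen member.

M2, M6 cover every topic at stipend 2 + 8 = 10.
Any cover uses at least 2 members; among all covering selections none totals below 10.

10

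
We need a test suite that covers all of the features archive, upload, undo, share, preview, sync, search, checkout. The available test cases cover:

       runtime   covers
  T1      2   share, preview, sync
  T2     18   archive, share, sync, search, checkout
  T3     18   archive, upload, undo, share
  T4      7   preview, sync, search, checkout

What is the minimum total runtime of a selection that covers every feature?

25

T3, T4 cover every feature at runtime 18 + 7 = 25.
Any cover uses at least 2 test cases; among all covering selections none totals below 25.
Greedy by coverage-per-runtime would pick T1, T4, T3 for 27 — worse than the optimum 25.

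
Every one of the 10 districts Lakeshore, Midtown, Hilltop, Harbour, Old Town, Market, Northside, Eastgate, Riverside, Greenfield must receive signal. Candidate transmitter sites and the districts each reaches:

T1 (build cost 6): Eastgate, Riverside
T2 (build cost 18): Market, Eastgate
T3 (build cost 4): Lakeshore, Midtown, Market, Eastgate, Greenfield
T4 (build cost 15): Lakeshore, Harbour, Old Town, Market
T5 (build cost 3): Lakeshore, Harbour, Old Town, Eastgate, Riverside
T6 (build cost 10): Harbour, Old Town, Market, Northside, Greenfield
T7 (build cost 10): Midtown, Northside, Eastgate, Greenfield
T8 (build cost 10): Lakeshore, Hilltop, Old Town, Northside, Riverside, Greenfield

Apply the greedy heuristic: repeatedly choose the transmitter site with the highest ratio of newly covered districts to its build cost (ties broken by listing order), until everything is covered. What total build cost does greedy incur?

Pick 1: T5 adds 5 new (Lakeshore, Harbour, Old Town, Eastgate, Riverside) at build cost 3 (ratio 5/3).
Pick 2: T3 adds 3 new (Midtown, Market, Greenfield) at build cost 4 (ratio 3/4).
Pick 3: T8 adds 2 new (Hilltop, Northside) at build cost 10 (ratio 2/10).
Greedy total build cost: 3 + 4 + 10 = 17.

17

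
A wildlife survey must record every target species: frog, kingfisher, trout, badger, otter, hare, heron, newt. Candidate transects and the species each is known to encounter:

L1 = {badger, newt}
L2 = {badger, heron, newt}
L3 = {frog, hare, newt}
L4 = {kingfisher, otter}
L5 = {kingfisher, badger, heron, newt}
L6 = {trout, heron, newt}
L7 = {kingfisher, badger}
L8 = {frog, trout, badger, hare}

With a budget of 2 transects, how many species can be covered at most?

7

Choosing L5, L8 covers {frog, kingfisher, trout, badger, hare, heron, newt} — 7 species.
No choice of 2 transects does better; here otter is left uncovered.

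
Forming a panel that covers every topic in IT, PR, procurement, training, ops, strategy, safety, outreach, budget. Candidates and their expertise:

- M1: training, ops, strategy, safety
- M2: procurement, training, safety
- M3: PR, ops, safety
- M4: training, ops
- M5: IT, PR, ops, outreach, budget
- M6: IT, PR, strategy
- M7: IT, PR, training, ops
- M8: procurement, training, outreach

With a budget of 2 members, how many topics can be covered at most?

8

Choosing M1, M5 covers {IT, PR, training, ops, strategy, safety, outreach, budget} — 8 topics.
No choice of 2 members does better; here procurement is left uncovered.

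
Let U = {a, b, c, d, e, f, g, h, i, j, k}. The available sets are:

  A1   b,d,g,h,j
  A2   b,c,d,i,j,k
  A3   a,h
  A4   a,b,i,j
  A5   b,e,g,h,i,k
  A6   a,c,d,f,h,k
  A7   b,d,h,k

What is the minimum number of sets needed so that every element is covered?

A1, A5, A6 together cover {a, b, c, d, e, f, g, h, i, j, k} — every element.
No 2 of the 7 sets cover everything (all 21 pairs fall short), so 3 is minimum.

3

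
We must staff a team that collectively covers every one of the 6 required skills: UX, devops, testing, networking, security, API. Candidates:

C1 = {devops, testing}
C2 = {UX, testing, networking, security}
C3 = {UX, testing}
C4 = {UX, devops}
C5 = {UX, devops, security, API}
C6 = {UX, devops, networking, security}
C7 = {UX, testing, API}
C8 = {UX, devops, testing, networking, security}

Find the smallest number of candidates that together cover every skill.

C2, C5 together cover {UX, devops, testing, networking, security, API} — every skill.
No single candidate contains all 6 skills, so 2 is optimal.

2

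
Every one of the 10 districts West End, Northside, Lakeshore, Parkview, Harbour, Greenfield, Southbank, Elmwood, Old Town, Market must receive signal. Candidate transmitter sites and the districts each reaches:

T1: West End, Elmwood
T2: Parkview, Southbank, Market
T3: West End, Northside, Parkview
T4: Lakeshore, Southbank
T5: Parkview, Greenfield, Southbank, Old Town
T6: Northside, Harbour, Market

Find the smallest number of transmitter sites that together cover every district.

T1, T4, T5, T6 together cover {West End, Northside, Lakeshore, Parkview, Harbour, Greenfield, Southbank, Elmwood, Old Town, Market} — every district.
No 3 of the 6 transmitter sites cover everything (all 20 triples fall short), so 4 is minimum.

4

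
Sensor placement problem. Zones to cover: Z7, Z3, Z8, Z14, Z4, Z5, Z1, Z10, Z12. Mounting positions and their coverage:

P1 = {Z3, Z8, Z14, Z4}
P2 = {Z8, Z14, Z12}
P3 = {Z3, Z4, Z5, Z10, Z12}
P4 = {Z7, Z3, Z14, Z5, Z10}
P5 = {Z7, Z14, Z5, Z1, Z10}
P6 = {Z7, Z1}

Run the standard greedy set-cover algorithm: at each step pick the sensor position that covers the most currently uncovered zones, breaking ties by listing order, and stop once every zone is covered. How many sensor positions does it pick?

Pick 1: P3 covers 5 new zones (Z3, Z4, Z5, Z10, Z12).
Pick 2: P5 covers 3 new zones (Z7, Z14, Z1).
Pick 3: P1 covers 1 new zones (Z8).
Greedy uses 3 sensor positions.

3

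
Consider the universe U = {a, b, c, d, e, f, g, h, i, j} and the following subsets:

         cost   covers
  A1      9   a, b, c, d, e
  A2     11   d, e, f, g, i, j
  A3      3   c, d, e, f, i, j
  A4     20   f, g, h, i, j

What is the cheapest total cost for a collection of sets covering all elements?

A1, A4 cover every element at cost 9 + 20 = 29.
Any cover uses at least 2 sets; among all covering selections none totals below 29.

29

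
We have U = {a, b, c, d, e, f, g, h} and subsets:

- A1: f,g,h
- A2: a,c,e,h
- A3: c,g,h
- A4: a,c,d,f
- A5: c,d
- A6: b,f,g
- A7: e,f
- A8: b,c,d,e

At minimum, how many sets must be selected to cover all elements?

A1, A2, A8 together cover {a, b, c, d, e, f, g, h} — every element.
No 2 of the 8 sets cover everything (all 28 pairs fall short), so 3 is minimum.

3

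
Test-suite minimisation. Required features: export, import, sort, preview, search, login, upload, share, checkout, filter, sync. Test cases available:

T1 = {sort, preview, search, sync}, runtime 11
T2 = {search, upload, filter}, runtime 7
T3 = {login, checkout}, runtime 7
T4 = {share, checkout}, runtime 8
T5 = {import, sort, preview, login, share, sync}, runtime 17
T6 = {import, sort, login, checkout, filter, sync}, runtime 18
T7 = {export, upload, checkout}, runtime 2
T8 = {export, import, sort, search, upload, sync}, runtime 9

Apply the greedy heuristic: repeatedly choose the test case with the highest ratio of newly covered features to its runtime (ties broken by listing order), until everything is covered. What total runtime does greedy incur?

35

Pick 1: T7 adds 3 new (export, upload, checkout) at runtime 2 (ratio 3/2).
Pick 2: T8 adds 4 new (import, sort, search, sync) at runtime 9 (ratio 4/9).
Pick 3: T5 adds 3 new (preview, login, share) at runtime 17 (ratio 3/17).
Pick 4: T2 adds 1 new (filter) at runtime 7 (ratio 1/7).
Greedy total runtime: 2 + 9 + 17 + 7 = 35. (The true optimum is 26, so greedy overshoots here.)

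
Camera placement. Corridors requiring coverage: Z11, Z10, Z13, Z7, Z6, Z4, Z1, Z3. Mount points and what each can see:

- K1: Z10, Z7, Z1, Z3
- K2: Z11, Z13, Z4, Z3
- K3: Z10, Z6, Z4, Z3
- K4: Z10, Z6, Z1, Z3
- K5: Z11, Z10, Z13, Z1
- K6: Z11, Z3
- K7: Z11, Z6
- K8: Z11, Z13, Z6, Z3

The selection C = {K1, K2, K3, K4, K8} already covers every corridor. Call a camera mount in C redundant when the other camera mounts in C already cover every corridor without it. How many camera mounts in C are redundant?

Drop K1: Z7 uncovered — not redundant.
Drop K2: the rest still cover every corridor — redundant.
Drop K3: the rest still cover every corridor — redundant.
Drop K4: the rest still cover every corridor — redundant.
Drop K8: the rest still cover every corridor — redundant.
4 redundant: K2, K3, K4, K8.

4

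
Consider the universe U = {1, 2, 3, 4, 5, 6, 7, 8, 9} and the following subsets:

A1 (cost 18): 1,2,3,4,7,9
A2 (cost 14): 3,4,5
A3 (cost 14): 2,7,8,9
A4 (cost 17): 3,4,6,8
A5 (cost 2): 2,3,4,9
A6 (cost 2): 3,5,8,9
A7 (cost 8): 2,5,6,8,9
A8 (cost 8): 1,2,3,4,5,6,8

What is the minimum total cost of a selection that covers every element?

22

A3, A8 cover every element at cost 14 + 8 = 22.
Any cover uses at least 2 sets; among all covering selections none totals below 22.
Greedy by coverage-per-cost would pick A5, A6, A8, A3 for 26 — worse than the optimum 22.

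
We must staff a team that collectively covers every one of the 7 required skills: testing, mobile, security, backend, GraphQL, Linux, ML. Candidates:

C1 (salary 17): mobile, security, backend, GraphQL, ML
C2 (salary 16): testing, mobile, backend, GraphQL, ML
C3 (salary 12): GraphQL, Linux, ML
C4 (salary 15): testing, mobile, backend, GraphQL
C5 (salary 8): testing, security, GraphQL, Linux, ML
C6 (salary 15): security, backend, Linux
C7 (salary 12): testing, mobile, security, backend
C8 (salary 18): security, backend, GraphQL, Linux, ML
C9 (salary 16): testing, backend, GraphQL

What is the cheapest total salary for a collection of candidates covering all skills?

C5, C7 cover every skill at salary 8 + 12 = 20.
Any cover uses at least 2 candidates; among all covering selections none totals below 20.

20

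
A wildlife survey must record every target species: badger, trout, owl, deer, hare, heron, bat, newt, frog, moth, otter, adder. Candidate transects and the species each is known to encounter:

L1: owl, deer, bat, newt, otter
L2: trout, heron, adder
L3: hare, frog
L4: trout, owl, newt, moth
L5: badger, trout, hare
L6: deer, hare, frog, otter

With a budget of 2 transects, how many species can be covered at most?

Choosing L1, L2 covers {trout, owl, deer, heron, bat, newt, otter, adder} — 8 species.
No choice of 2 transects does better; here badger, hare, frog, moth are left uncovered.

8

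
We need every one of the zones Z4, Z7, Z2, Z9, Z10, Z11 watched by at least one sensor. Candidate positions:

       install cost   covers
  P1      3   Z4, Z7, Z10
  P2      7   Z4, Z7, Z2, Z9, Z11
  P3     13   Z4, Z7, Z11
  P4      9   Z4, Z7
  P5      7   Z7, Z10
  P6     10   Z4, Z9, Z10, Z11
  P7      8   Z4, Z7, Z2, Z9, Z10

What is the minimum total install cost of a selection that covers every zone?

10

P1, P2 cover every zone at install cost 3 + 7 = 10.
Any cover uses at least 2 sensor positions; among all covering selections none totals below 10.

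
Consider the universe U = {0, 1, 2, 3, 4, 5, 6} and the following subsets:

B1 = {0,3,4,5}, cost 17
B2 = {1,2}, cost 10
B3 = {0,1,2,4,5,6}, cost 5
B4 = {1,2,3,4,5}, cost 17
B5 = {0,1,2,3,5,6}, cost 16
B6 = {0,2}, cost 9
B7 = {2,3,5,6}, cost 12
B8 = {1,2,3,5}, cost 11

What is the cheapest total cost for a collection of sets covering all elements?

B3, B8 cover every element at cost 5 + 11 = 16.
Any cover uses at least 2 sets; among all covering selections none totals below 16.

16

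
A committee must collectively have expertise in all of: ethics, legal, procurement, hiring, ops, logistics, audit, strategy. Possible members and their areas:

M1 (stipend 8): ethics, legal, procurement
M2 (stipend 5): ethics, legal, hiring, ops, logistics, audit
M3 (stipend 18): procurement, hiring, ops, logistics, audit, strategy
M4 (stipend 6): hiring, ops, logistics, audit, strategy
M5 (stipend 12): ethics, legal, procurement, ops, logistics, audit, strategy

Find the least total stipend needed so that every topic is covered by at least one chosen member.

14

M1, M4 cover every topic at stipend 8 + 6 = 14.
Any cover uses at least 2 members; among all covering selections none totals below 14.
Greedy by coverage-per-stipend would pick M2, M4, M1 for 19 — worse than the optimum 14.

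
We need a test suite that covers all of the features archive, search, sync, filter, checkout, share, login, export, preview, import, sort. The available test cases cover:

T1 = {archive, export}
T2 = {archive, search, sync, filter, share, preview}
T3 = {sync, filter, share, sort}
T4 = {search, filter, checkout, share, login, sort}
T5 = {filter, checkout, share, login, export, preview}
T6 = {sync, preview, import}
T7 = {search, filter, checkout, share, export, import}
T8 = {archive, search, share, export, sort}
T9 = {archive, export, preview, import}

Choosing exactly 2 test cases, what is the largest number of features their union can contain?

Choosing T4, T9 covers {archive, search, filter, checkout, share, login, export, preview, import, sort} — 10 features.
No choice of 2 test cases does better; here sync is left uncovered.

10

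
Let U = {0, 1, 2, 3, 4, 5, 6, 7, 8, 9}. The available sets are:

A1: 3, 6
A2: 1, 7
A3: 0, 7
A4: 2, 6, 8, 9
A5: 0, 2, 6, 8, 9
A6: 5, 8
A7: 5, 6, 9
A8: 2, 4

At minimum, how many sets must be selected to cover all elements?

5

A1, A2, A5, A6, A8 together cover {0, 1, 2, 3, 4, 5, 6, 7, 8, 9} — every element.
No 4 of the 8 sets cover everything (all 70 size-4 selections fall short), so 5 is minimum.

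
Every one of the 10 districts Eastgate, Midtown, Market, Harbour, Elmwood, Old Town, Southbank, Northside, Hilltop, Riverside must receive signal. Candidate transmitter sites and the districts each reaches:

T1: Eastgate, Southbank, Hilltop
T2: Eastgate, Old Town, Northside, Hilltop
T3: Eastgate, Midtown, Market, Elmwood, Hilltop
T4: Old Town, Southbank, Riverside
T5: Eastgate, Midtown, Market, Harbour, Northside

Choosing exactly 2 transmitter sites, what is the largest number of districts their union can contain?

8

Choosing T3, T4 covers {Eastgate, Midtown, Market, Elmwood, Old Town, Southbank, Hilltop, Riverside} — 8 districts.
No choice of 2 transmitter sites does better; here Harbour, Northside are left uncovered.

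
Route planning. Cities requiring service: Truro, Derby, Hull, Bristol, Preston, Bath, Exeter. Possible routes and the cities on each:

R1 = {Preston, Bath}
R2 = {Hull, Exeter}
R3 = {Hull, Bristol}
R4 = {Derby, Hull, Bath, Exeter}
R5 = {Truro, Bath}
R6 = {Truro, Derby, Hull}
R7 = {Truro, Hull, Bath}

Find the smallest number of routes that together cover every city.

4

R1, R2, R3, R6 together cover {Truro, Derby, Hull, Bristol, Preston, Bath, Exeter} — every city.
No 3 of the 7 routes cover everything (all 35 triples fall short), so 4 is minimum.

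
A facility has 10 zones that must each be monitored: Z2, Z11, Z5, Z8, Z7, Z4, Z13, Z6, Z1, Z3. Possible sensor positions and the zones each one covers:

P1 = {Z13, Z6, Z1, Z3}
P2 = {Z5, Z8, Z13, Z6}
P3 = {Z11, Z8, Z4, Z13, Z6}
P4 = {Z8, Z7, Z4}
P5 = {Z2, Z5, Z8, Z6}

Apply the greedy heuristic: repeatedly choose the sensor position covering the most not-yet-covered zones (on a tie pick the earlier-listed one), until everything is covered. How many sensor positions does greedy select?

Pick 1: P3 covers 5 new zones (Z11, Z8, Z4, Z13, Z6).
Pick 2: P1 covers 2 new zones (Z1, Z3).
Pick 3: P5 covers 2 new zones (Z2, Z5).
Pick 4: P4 covers 1 new zones (Z7).
Greedy uses 4 sensor positions.

4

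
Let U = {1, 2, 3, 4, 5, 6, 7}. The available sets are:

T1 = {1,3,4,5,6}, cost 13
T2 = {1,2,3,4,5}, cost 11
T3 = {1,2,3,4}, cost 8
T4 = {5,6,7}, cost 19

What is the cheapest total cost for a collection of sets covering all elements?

T3, T4 cover every element at cost 8 + 19 = 27.
Any cover uses at least 2 sets; among all covering selections none totals below 27.

27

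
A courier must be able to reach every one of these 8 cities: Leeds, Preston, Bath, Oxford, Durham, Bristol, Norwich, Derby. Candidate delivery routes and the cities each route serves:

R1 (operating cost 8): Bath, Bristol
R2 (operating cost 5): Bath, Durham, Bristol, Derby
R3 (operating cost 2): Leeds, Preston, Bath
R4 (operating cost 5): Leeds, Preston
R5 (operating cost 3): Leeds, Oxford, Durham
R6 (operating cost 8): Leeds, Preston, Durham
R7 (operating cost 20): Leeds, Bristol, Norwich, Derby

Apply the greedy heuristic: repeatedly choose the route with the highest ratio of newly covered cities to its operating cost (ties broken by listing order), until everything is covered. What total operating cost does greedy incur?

30

Pick 1: R3 adds 3 new (Leeds, Preston, Bath) at operating cost 2 (ratio 3/2).
Pick 2: R5 adds 2 new (Oxford, Durham) at operating cost 3 (ratio 2/3).
Pick 3: R2 adds 2 new (Bristol, Derby) at operating cost 5 (ratio 2/5).
Pick 4: R7 adds 1 new (Norwich) at operating cost 20 (ratio 1/20).
Greedy total operating cost: 2 + 3 + 5 + 20 = 30. (The true optimum is 25, so greedy overshoots here.)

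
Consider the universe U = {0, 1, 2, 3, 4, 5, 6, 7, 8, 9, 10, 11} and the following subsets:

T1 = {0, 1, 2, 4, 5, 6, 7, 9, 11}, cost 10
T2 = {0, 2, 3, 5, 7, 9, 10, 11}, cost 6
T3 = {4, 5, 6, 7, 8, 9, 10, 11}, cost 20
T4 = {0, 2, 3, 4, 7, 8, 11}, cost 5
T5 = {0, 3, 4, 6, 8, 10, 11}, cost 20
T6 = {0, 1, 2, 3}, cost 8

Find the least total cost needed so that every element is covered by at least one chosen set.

21

T1, T2, T4 cover every element at cost 10 + 6 + 5 = 21.
Any cover uses at least 2 sets; among all covering selections none totals below 21.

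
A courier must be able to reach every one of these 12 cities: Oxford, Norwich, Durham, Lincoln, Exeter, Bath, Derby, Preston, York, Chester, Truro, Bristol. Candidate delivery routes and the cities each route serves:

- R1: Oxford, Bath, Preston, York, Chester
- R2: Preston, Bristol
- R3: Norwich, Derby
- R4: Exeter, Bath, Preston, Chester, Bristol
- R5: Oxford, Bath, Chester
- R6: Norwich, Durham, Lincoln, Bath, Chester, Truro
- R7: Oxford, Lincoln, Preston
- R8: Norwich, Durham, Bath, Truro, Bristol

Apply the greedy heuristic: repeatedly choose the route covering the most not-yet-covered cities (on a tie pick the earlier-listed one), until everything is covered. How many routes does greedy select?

Pick 1: R6 covers 6 new cities (Norwich, Durham, Lincoln, Bath, Chester, Truro).
Pick 2: R1 covers 3 new cities (Oxford, Preston, York).
Pick 3: R4 covers 2 new cities (Exeter, Bristol).
Pick 4: R3 covers 1 new cities (Derby).
Greedy uses 4 routes.

4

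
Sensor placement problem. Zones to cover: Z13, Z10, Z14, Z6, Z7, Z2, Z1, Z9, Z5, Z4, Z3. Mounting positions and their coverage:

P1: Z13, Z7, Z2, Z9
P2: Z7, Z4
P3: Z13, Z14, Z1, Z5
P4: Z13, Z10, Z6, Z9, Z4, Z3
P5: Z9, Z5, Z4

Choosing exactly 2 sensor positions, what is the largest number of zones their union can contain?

9

Choosing P3, P4 covers {Z13, Z10, Z14, Z6, Z1, Z9, Z5, Z4, Z3} — 9 zones.
No choice of 2 sensor positions does better; here Z7, Z2 are left uncovered.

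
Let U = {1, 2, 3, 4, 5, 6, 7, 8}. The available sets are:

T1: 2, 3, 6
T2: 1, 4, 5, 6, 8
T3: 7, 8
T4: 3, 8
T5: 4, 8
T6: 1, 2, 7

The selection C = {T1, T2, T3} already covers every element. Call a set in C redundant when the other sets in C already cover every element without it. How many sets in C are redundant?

Drop T1: 2, 3 uncovered — not redundant.
Drop T2: 1, 4, 5 uncovered — not redundant.
Drop T3: 7 uncovered — not redundant.
None of the sets in C is redundant.

0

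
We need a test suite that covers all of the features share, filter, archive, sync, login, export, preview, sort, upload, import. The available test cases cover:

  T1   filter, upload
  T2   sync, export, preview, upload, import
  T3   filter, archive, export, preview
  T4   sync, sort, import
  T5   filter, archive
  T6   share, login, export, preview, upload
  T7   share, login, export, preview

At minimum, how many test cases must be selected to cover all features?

3

T3, T4, T6 together cover {share, filter, archive, sync, login, export, preview, sort, upload, import} — every feature.
No 2 of the 7 test cases cover everything (all 21 pairs fall short), so 3 is minimum.
Greedy (largest uncovered first) would take T2, T3, T6, T4 — 4 test cases — but 3 suffice.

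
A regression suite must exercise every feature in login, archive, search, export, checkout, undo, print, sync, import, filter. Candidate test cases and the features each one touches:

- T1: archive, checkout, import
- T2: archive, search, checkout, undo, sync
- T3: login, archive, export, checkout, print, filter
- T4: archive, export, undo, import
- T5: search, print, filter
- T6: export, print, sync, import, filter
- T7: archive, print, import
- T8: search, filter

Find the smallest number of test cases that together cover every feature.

T1, T2, T3 together cover {login, archive, search, export, checkout, undo, print, sync, import, filter} — every feature.
No 2 of the 8 test cases cover everything (all 28 pairs fall short), so 3 is minimum.

3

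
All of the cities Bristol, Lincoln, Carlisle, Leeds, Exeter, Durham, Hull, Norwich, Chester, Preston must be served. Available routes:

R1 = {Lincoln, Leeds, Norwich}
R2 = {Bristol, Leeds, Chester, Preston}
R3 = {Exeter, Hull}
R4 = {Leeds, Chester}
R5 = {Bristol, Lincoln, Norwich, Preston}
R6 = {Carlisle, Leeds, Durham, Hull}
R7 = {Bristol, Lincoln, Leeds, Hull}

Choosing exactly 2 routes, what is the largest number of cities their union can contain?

8

Choosing R5, R6 covers {Bristol, Lincoln, Carlisle, Leeds, Durham, Hull, Norwich, Preston} — 8 cities.
No choice of 2 routes does better; here Exeter, Chester are left uncovered.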